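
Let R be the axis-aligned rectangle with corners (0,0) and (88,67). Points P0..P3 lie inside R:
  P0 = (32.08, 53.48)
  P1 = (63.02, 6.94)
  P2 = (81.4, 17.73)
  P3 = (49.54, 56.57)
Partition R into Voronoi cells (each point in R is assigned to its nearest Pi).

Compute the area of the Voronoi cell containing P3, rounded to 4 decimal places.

1. box [0,88]×[0,67]: [(0, 0) (88, 0) (88, 67) (0, 67)]
2. ⊥bis P3·P0 via (40.81,55.025): [(50.5481, 0) (88, 0) (88, 67) (38.6907, 67)]  |A|=2906.4997
3. ⊥bis P3·P1 via (56.28,31.755): [(45.4489, 28.8132) (88, 40.3705) (88, 67) (38.6907, 67)]  |A|=1508.0414
4. ⊥bis P3·P2 via (65.47,37.15): [(45.4489, 28.8132) (60.1866, 32.8161) (88, 55.6311) (88, 67) (38.6907, 67)]  |A|=1295.8162
5. canonical 5-gon: [(45.4489, 28.8132) (60.1866, 32.8161) (88, 55.6311) (88, 67) (38.6907, 67)]
6. shoelace: 1295.8162

Area of P3's cell: 1295.8162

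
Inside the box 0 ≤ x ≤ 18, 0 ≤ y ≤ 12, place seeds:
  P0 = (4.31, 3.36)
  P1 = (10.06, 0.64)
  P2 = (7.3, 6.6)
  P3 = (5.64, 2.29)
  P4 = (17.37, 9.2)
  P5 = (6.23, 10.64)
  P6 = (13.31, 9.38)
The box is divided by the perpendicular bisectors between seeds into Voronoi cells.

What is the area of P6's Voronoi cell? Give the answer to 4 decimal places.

Area of P6's cell: 36.6254

1. box [0,18]×[0,12]: [(0, 0) (18, 0) (18, 12) (0, 12)]
2. ⊥bis P6·P0 via (8.81,6.37): [(13.0708, 0) (18, 0) (18, 12) (5.0442, 12)]  |A|=107.3101
3. ⊥bis P6·P1 via (11.685,5.01): [(9.069, 5.9828) (18, 2.6617) (18, 12) (5.0442, 12)]  |A|=80.6791
4. ⊥bis P6·P2 via (10.305,7.99): [(11.6831, 5.0107) (18, 2.6617) (18, 12) (8.4501, 12)]  |A|=62.8678
5. ⊥bis P6·P3 via (9.475,5.835): [(11.6831, 5.0107) (18, 2.6617) (18, 12) (8.4501, 12)]  |A|=62.8678
6. ⊥bis P6·P4 via (15.34,9.29): [(11.6831, 5.0107) (15.094, 3.7423) (15.4601, 12) (8.4501, 12)]  |A|=38.8129
7. ⊥bis P6·P5 via (9.77,10.01): [(9.659, 9.3865) (11.6831, 5.0107) (15.094, 3.7423) (15.4601, 12) (10.1242, 12)]  |A|=36.6254
8. canonical 5-gon: [(9.659, 9.3865) (11.6831, 5.0107) (15.094, 3.7423) (15.4601, 12) (10.1242, 12)]
9. shoelace: 36.6254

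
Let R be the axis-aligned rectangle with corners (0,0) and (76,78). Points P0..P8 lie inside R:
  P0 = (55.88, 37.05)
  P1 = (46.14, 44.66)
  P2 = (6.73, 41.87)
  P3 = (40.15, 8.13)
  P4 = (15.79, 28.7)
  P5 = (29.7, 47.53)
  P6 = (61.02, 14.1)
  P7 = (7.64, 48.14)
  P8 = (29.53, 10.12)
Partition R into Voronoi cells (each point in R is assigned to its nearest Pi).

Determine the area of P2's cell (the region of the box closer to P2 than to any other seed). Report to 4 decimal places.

1. box [0,76]×[0,78]: [(0, 0) (76, 0) (76, 78) (0, 78)]
2. ⊥bis P2·P0 via (31.305,39.46): [(0, 0) (27.4353, 0) (35.0845, 78) (0, 78)]  |A|=2438.2714
3. ⊥bis P2·P1 via (26.435,43.265): [(0, 0) (27.4353, 0) (28.6332, 12.215) (23.976, 78) (0, 78)]  |A|=2072.8835
4. ⊥bis P2·P3 via (23.44,25): [(0, 1.7823) (27.4471, 28.9691) (23.976, 78) (0, 78)]  |A|=1633.758
5. ⊥bis P2·P4 via (11.26,35.285): [(0, 27.5389) (26.269, 45.6101) (23.976, 78) (0, 78)]  |A|=1051.07
6. ⊥bis P2·P5 via (18.215,44.7): [(0, 27.5389) (19.1906, 40.7407) (10.0096, 78) (0, 78)]  |A|=670.6647
7. ⊥bis P2·P6 via (33.875,27.985): [(0, 27.5389) (19.1906, 40.7407) (10.0096, 78) (0, 78)]  |A|=670.6647
8. ⊥bis P2·P7 via (7.185,45.005): [(0, 46.0478) (0, 27.5389) (19.1906, 40.7407) (18.5461, 43.3561)]  |A|=200.9837
9. ⊥bis P2·P8 via (18.13,25.995): [(0, 46.0478) (0, 27.5389) (19.1906, 40.7407) (18.5461, 43.3561)]  |A|=200.9837
10. canonical 4-gon: [(0, 46.0478) (0, 27.5389) (19.1906, 40.7407) (18.5461, 43.3561)]
11. shoelace: 200.9837

Area of P2's cell: 200.9837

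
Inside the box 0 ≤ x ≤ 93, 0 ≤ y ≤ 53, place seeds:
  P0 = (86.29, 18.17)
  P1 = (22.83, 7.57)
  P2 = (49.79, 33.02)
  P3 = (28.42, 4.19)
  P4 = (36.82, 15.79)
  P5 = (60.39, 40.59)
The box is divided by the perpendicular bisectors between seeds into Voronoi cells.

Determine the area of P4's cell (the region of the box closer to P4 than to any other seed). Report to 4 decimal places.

Area of P4's cell: 899.1984

1. box [0,93]×[0,53]: [(0, 0) (93, 0) (93, 53) (0, 53)]
2. ⊥bis P4·P0 via (61.555,16.98): [(0, 0) (62.3719, 0) (59.8221, 53) (0, 53)]  |A|=3238.1406
3. ⊥bis P4·P1 via (29.825,11.68): [(36.6877, 0) (62.3719, 0) (59.8221, 53) (5.5469, 53)]  |A|=2118.9225
4. ⊥bis P4·P2 via (43.305,24.405): [(5.7285, 52.691) (36.6877, 0) (62.3719, 0) (61.8701, 10.43)]  |A|=958.8372
5. ⊥bis P4·P3 via (32.62,9.99): [(5.7285, 52.691) (29.4835, 12.2613) (46.4157, 0) (62.3719, 0) (61.8701, 10.43)]  |A|=899.1984
6. ⊥bis P4·P5 via (48.605,28.19): [(5.7285, 52.691) (29.4835, 12.2613) (46.4157, 0) (62.3719, 0) (61.8701, 10.43)]  |A|=899.1984
7. canonical 5-gon: [(5.7285, 52.691) (29.4835, 12.2613) (46.4157, 0) (62.3719, 0) (61.8701, 10.43)]
8. shoelace: 899.1984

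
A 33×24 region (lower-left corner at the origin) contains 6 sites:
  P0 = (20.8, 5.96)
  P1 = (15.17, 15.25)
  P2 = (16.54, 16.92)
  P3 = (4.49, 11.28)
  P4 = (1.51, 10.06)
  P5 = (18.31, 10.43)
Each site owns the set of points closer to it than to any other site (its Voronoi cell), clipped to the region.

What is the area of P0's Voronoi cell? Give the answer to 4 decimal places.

Area of P0's cell: 212.3357

1. box [0,33]×[0,24]: [(0, 0) (33, 0) (33, 24) (0, 24)]
2. ⊥bis P0·P1 via (17.985,10.605): [(0.4858, 0) (33, 0) (33, 19.7045)]  |A|=320.3381
3. ⊥bis P0·P2 via (18.67,11.44): [(20.6018, 12.1909) (0.4858, 0) (33, 0) (33, 17.0099)]  |A|=303.6338
4. ⊥bis P0·P3 via (12.645,8.62): [(20.6018, 12.1909) (12.1363, 7.0605) (9.8333, 0) (33, 0) (33, 17.0099)]  |A|=270.6346
5. ⊥bis P0·P4 via (11.155,8.01): [(20.6018, 12.1909) (12.1363, 7.0605) (9.8333, 0) (33, 0) (33, 17.0099)]  |A|=270.6346
6. ⊥bis P0·P5 via (19.555,8.195): [(10.9413, 3.3968) (9.8333, 0) (33, 0) (33, 15.6845)]  |A|=212.3357
7. canonical 4-gon: [(10.9413, 3.3968) (9.8333, 0) (33, 0) (33, 15.6845)]
8. shoelace: 212.3357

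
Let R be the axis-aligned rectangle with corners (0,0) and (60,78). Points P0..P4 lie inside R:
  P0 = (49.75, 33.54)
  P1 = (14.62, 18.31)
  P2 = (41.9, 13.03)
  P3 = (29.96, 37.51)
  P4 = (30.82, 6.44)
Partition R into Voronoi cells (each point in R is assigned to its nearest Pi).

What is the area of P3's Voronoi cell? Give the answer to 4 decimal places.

Area of P3's cell: 2025.5127

1. box [0,60]×[0,78]: [(0, 0) (60, 0) (60, 78) (0, 78)]
2. ⊥bis P3·P0 via (39.855,35.525): [(0, 0) (32.7285, 0) (48.3758, 78) (0, 78)]  |A|=3163.0644
3. ⊥bis P3·P1 via (22.29,27.91): [(0, 45.7188) (36.112, 16.8668) (48.3758, 78) (0, 78)]  |A|=2061.5535
4. ⊥bis P3·P2 via (35.93,25.27): [(0, 45.7188) (29.5122, 22.1398) (38.0004, 26.2798) (48.3758, 78) (0, 78)]  |A|=2025.5127
5. ⊥bis P3·P4 via (30.39,21.975): [(0, 45.7188) (29.5122, 22.1398) (38.0004, 26.2798) (48.3758, 78) (0, 78)]  |A|=2025.5127
6. canonical 5-gon: [(0, 45.7188) (29.5122, 22.1398) (38.0004, 26.2798) (48.3758, 78) (0, 78)]
7. shoelace: 2025.5127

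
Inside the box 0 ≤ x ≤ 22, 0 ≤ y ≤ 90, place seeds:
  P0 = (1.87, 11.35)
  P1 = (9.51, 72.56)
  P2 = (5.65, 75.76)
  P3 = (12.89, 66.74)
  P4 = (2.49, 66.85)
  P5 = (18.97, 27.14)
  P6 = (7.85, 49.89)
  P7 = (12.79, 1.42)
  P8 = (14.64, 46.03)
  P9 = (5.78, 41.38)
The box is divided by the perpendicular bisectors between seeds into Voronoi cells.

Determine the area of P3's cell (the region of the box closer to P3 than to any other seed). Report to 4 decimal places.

1. box [0,22]×[0,90]: [(0, 0) (22, 0) (22, 90) (0, 90)]
2. ⊥bis P3·P0 via (7.38,39.045): [(0, 40.5133) (22, 36.1363) (22, 90) (0, 90)]  |A|=1136.8546
3. ⊥bis P3·P1 via (11.2,69.65): [(0, 63.1455) (0, 40.5133) (22, 36.1363) (22, 75.9222)]  |A|=686.5993
4. ⊥bis P3·P2 via (9.27,71.25): [(0, 63.1455) (0, 40.5133) (22, 36.1363) (22, 75.9222)]  |A|=686.5993
5. ⊥bis P3·P4 via (7.69,66.795): [(7.6987, 67.6166) (7.3965, 39.0417) (22, 36.1363) (22, 75.9222)]  |A|=493.5812
6. ⊥bis P3·P5 via (15.93,46.94): [(7.6987, 67.6166) (7.4663, 45.6405) (22, 47.872) (22, 75.9222)]  |A|=360.0154
7. ⊥bis P3·P6 via (10.37,58.315): [(7.6987, 67.6166) (7.609, 59.1408) (22, 54.8364) (22, 75.9222)]  |A|=211.9575
8. ⊥bis P3·P7 via (12.84,34.08): [(7.6987, 67.6166) (7.609, 59.1408) (22, 54.8364) (22, 75.9222)]  |A|=211.9575
9. ⊥bis P3·P8 via (13.765,56.385): [(7.6987, 67.6166) (7.609, 59.1408) (16.149, 56.5864) (22, 57.0809) (22, 75.9222)]  |A|=205.3912
10. ⊥bis P3·P9 via (9.335,54.06): [(7.6987, 67.6166) (7.609, 59.1408) (16.149, 56.5864) (22, 57.0809) (22, 75.9222)]  |A|=205.3912
11. canonical 5-gon: [(7.6987, 67.6166) (7.609, 59.1408) (16.149, 56.5864) (22, 57.0809) (22, 75.9222)]
12. shoelace: 205.3912

Area of P3's cell: 205.3912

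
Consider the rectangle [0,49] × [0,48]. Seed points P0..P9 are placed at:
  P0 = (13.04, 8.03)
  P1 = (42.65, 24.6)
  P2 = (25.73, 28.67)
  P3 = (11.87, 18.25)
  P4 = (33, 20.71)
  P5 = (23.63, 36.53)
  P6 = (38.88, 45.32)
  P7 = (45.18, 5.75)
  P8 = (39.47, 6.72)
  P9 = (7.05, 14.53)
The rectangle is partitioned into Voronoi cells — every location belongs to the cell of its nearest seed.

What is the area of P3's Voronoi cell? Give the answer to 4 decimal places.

Area of P3's cell: 292.9186

1. box [0,49]×[0,48]: [(0, 0) (49, 0) (49, 48) (0, 48)]
2. ⊥bis P3·P0 via (12.455,13.14): [(0, 11.7141) (49, 17.3237) (49, 48) (0, 48)]  |A|=1640.5725
3. ⊥bis P3·P1 via (27.26,21.425): [(0, 11.7141) (28.5882, 14.987) (21.7775, 48) (0, 48)]  |A|=878.1445
4. ⊥bis P3·P2 via (18.8,23.46): [(0, 11.7141) (25.4409, 14.6266) (0.3507, 48) (0, 48)]  |A|=467.426
5. ⊥bis P3·P4 via (22.435,19.48): [(0, 11.7141) (23.0321, 14.3509) (22.5528, 18.4683) (0.3507, 48) (0, 48)]  |A|=462.4009
6. ⊥bis P3·P5 via (17.75,27.39): [(0, 38.809) (0, 11.7141) (23.0321, 14.3509) (22.5528, 18.4683) (14.0614, 29.763)]  |A|=394.5838
7. ⊥bis P3·P6 via (25.375,31.785): [(0, 38.809) (0, 11.7141) (23.0321, 14.3509) (22.5528, 18.4683) (14.0614, 29.763)]  |A|=394.5838
8. ⊥bis P3·P7 via (28.525,12): [(0, 38.809) (0, 11.7141) (23.0321, 14.3509) (22.5528, 18.4683) (14.0614, 29.763)]  |A|=394.5838
9. ⊥bis P3·P8 via (25.67,12.485): [(0, 38.809) (0, 11.7141) (23.0321, 14.3509) (22.5528, 18.4683) (14.0614, 29.763)]  |A|=394.5838
10. ⊥bis P3·P9 via (9.46,16.39): [(0, 38.809) (0, 28.6473) (12.0078, 13.0888) (23.0321, 14.3509) (22.5528, 18.4683) (14.0614, 29.763)]  |A|=292.9186
11. canonical 6-gon: [(0, 38.809) (0, 28.6473) (12.0078, 13.0888) (23.0321, 14.3509) (22.5528, 18.4683) (14.0614, 29.763)]
12. shoelace: 292.9186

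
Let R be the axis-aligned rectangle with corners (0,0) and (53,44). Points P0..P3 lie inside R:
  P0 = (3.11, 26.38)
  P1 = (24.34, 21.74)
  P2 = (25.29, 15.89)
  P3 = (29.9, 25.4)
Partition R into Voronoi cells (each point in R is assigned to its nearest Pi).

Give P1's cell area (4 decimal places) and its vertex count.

Area of P1's cell: 188.5104 (3 vertices)

1. box [0,53]×[0,44]: [(0, 0) (53, 0) (53, 44) (0, 44)]
2. ⊥bis P1·P0 via (13.725,24.06): [(8.4665, 0) (53, 0) (53, 44) (18.0831, 44)]  |A|=1747.9102
3. ⊥bis P1·P2 via (24.815,18.815): [(12.1284, 16.7548) (53, 23.3921) (53, 44) (18.0831, 44)]  |A|=896.8
4. ⊥bis P1·P3 via (27.12,23.57): [(16.9834, 38.9687) (12.1284, 16.7548) (29.7252, 19.6124)]  |A|=188.5104
5. canonical 3-gon: [(16.9834, 38.9687) (12.1284, 16.7548) (29.7252, 19.6124)]
6. shoelace: 188.5104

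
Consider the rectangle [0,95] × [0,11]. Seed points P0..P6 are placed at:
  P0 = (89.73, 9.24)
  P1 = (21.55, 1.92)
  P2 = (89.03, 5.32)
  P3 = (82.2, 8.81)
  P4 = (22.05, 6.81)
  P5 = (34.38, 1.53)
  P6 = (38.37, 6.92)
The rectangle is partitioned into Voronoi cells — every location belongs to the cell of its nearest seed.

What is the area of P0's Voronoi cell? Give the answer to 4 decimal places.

Area of P0's cell: 35.4632

1. box [0,95]×[0,11]: [(0, 0) (95, 0) (95, 11) (0, 11)]
2. ⊥bis P0·P1 via (55.64,5.58): [(56.2391, 0) (95, 0) (95, 11) (55.0581, 11)]  |A|=432.8655
3. ⊥bis P0·P2 via (89.38,7.28): [(95, 6.2764) (95, 11) (68.548, 11)]  |A|=62.474
4. ⊥bis P0·P3 via (85.965,9.025): [(86.0305, 7.8781) (95, 6.2764) (95, 11) (85.8522, 11)]  |A|=35.4632
5. ⊥bis P0·P4 via (55.89,8.025): [(86.0305, 7.8781) (95, 6.2764) (95, 11) (85.8522, 11)]  |A|=35.4632
6. ⊥bis P0·P5 via (62.055,5.385): [(86.0305, 7.8781) (95, 6.2764) (95, 11) (85.8522, 11)]  |A|=35.4632
7. ⊥bis P0·P6 via (64.05,8.08): [(86.0305, 7.8781) (95, 6.2764) (95, 11) (85.8522, 11)]  |A|=35.4632
8. canonical 4-gon: [(86.0305, 7.8781) (95, 6.2764) (95, 11) (85.8522, 11)]
9. shoelace: 35.4632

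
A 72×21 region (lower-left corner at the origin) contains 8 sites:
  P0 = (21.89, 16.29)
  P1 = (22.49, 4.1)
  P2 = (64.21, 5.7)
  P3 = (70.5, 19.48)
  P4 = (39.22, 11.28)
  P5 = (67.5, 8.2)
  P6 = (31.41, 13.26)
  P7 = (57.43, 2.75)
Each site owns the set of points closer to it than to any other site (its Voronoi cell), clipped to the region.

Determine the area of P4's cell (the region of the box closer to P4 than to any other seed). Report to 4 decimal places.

1. box [0,72]×[0,21]: [(0, 0) (72, 0) (72, 21) (0, 21)]
2. ⊥bis P4·P0 via (30.555,13.785): [(26.5698, 0) (72, 0) (72, 21) (32.6408, 21)]  |A|=890.2882
3. ⊥bis P4·P1 via (30.855,7.69): [(29.6229, 10.5609) (34.1553, 0) (72, 0) (72, 21) (32.6408, 21)]  |A|=850.2336
4. ⊥bis P4·P2 via (51.715,8.49): [(29.6229, 10.5609) (34.1553, 0) (49.8193, 0) (54.5083, 21) (32.6408, 21)]  |A|=433.6737
5. ⊥bis P4·P3 via (54.86,15.38): [(29.6229, 10.5609) (34.1553, 0) (49.8193, 0) (53.9924, 18.6895) (53.3867, 21) (32.6408, 21)]  |A|=432.3779
6. ⊥bis P4·P5 via (53.36,9.74): [(29.6229, 10.5609) (34.1553, 0) (49.8193, 0) (53.9924, 18.6895) (53.3867, 21) (32.6408, 21)]  |A|=432.3779
7. ⊥bis P4·P6 via (35.315,12.27): [(32.9288, 2.8578) (34.1553, 0) (49.8193, 0) (53.9924, 18.6895) (53.3867, 21) (37.5282, 21)]  |A|=359.1648
8. ⊥bis P4·P7 via (48.325,7.015): [(32.9288, 2.8578) (34.1553, 0) (45.039, 0) (53.9211, 18.9616) (53.3867, 21) (37.5282, 21)]  |A|=312.6094
9. canonical 6-gon: [(32.9288, 2.8578) (34.1553, 0) (45.039, 0) (53.9211, 18.9616) (53.3867, 21) (37.5282, 21)]
10. shoelace: 312.6094

Area of P4's cell: 312.6094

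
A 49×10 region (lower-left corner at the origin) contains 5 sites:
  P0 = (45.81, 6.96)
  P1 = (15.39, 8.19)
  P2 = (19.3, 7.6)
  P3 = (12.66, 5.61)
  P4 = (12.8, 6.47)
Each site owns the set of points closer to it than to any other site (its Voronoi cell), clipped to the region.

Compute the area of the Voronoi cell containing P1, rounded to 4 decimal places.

1. box [0,49]×[0,10]: [(0, 0) (49, 0) (49, 10) (0, 10)]
2. ⊥bis P1·P0 via (30.6,7.575): [(0, 0) (30.2937, 0) (30.6981, 10) (0, 10)]  |A|=304.9588
3. ⊥bis P1·P2 via (17.345,7.895): [(0, 0) (16.1537, 0) (17.6626, 10) (0, 10)]  |A|=169.0816
4. ⊥bis P1·P3 via (14.025,6.9): [(16.7584, 4.0077) (17.6626, 10) (11.0953, 10)]  |A|=19.6768
5. ⊥bis P1·P4 via (14.095,7.33): [(15.221, 5.6345) (16.7584, 4.0077) (17.6626, 10) (12.3219, 10)]  |A|=16.9995
6. canonical 4-gon: [(15.221, 5.6345) (16.7584, 4.0077) (17.6626, 10) (12.3219, 10)]
7. shoelace: 16.9995

Area of P1's cell: 16.9995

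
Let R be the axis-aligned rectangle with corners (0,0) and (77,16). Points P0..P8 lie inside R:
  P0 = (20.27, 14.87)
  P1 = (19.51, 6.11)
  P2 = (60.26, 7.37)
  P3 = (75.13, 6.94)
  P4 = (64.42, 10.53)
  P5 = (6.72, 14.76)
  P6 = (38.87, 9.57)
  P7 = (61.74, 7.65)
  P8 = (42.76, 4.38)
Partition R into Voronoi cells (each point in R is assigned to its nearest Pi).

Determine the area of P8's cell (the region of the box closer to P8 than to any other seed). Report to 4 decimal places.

Area of P8's cell: 146.5735

1. box [0,77]×[0,16]: [(0, 0) (77, 0) (77, 16) (0, 16)]
2. ⊥bis P8·P0 via (31.515,9.625): [(27.0256, 0) (77, 0) (77, 16) (34.4885, 16)]  |A|=739.8872
3. ⊥bis P8·P1 via (31.135,5.245): [(31.4506, 9.487) (30.7447, 0) (77, 0) (77, 16) (34.4885, 16)]  |A|=722.2455
4. ⊥bis P8·P2 via (51.51,5.875): [(31.4506, 9.487) (30.7447, 0) (52.5138, 0) (49.7801, 16) (34.4885, 16)]  |A|=308.5964
5. ⊥bis P8·P3 via (58.945,5.66): [(31.4506, 9.487) (30.7447, 0) (52.5138, 0) (49.7801, 16) (34.4885, 16)]  |A|=308.5964
6. ⊥bis P8·P4 via (53.59,7.455): [(31.4506, 9.487) (30.7447, 0) (52.5138, 0) (49.7801, 16) (34.4885, 16)]  |A|=308.5964
7. ⊥bis P8·P5 via (24.74,9.57): [(31.4506, 9.487) (30.7447, 0) (52.5138, 0) (49.7801, 16) (34.4885, 16)]  |A|=308.5964
8. ⊥bis P8·P6 via (40.815,6.975): [(31.509, 0) (52.5138, 0) (50.1293, 13.9562)]  |A|=146.5735
9. ⊥bis P8·P7 via (52.25,6.015): [(31.509, 0) (52.5138, 0) (50.1293, 13.9562)]  |A|=146.5735
10. canonical 3-gon: [(31.509, 0) (52.5138, 0) (50.1293, 13.9562)]
11. shoelace: 146.5735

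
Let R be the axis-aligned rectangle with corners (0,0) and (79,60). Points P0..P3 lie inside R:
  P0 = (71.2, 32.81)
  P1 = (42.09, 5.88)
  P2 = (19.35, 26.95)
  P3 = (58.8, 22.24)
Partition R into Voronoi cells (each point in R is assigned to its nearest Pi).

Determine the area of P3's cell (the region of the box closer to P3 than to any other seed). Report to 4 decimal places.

Area of P3's cell: 997.3946

1. box [0,79]×[0,60]: [(0, 0) (79, 0) (79, 60) (0, 60)]
2. ⊥bis P3·P0 via (65,27.525): [(0, 0) (79, 0) (79, 11.1012) (37.3177, 60) (0, 60)]  |A|=3720.8915
3. ⊥bis P3·P1 via (50.445,14.06): [(64.2105, 0) (79, 0) (79, 11.1012) (37.3177, 60) (5.4672, 60)]  |A|=1630.5591
4. ⊥bis P3·P2 via (39.075,24.595): [(39.1897, 25.556) (64.2105, 0) (79, 0) (79, 11.1012) (42.5669, 53.842)]  |A|=997.3946
5. canonical 5-gon: [(39.1897, 25.556) (64.2105, 0) (79, 0) (79, 11.1012) (42.5669, 53.842)]
6. shoelace: 997.3946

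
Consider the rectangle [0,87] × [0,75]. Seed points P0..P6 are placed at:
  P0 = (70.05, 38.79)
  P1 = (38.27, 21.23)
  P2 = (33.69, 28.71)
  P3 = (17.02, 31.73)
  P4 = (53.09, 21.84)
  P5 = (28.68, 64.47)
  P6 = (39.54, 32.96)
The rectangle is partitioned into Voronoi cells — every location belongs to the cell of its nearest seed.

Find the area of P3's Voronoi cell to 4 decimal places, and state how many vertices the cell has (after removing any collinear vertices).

1. box [0,87]×[0,75]: [(0, 0) (87, 0) (87, 75) (0, 75)]
2. ⊥bis P3·P0 via (43.535,35.26): [(0, 0) (48.2292, 0) (38.2443, 75) (0, 75)]  |A|=3242.7588
3. ⊥bis P3·P1 via (27.645,26.48): [(0, 0) (14.5608, 0) (41.0832, 53.6763) (38.2443, 75) (0, 75)]  |A|=2339.1585
4. ⊥bis P3·P2 via (25.355,30.22): [(0, 0) (14.5608, 0) (22.9596, 16.9976) (33.4675, 75) (0, 75)]  |A|=1955.3313
5. ⊥bis P3·P4 via (35.055,26.785): [(0, 0) (14.5608, 0) (22.9596, 16.9976) (33.4675, 75) (0, 75)]  |A|=1955.3313
6. ⊥bis P3·P5 via (22.85,48.1): [(0, 56.2378) (0, 0) (14.5608, 0) (22.9596, 16.9976) (28.2461, 46.1783)]  |A|=1208.0559
7. ⊥bis P3·P6 via (28.28,32.345): [(27.5101, 46.4403) (0, 56.2378) (0, 0) (14.5608, 0) (22.9596, 16.9976) (27.6916, 43.1178)]  |A|=1206.8571
8. canonical 6-gon: [(27.5101, 46.4403) (0, 56.2378) (0, 0) (14.5608, 0) (22.9596, 16.9976) (27.6916, 43.1178)]
9. shoelace: 1206.8571

Area of P3's cell: 1206.8571 (6 vertices)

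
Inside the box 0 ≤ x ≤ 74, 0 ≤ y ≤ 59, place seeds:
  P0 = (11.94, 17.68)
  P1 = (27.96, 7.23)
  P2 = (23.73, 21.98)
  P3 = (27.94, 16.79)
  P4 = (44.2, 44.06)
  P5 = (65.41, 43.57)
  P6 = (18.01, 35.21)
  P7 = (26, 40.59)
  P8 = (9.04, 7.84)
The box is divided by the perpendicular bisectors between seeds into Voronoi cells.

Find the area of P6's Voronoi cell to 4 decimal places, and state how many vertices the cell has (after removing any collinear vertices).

1. box [0,74]×[0,59]: [(0, 0) (74, 0) (74, 59) (0, 59)]
2. ⊥bis P6·P0 via (14.975,26.445): [(0, 31.6303) (74, 6.0068) (74, 59) (0, 59)]  |A|=2973.4276
3. ⊥bis P6·P1 via (22.985,21.22): [(0, 31.6303) (26.4777, 22.462) (74, 39.3615) (74, 59) (0, 59)]  |A|=2180.8812
4. ⊥bis P6·P2 via (20.87,28.595): [(0, 31.6303) (15.4871, 26.2677) (74, 51.5658) (74, 59) (0, 59)]  |A|=1640.5324
5. ⊥bis P6·P3 via (22.975,26): [(0, 31.6303) (15.4871, 26.2677) (55.8136, 43.7029) (74, 53.507) (74, 59) (0, 59)]  |A|=1622.881
6. ⊥bis P6·P4 via (31.105,39.635): [(0, 31.6303) (15.4871, 26.2677) (33.0553, 33.8633) (24.5613, 59) (0, 59)]  |A|=866.9746
7. ⊥bis P6·P5 via (41.71,39.39): [(0, 31.6303) (15.4871, 26.2677) (33.0553, 33.8633) (24.5613, 59) (0, 59)]  |A|=866.9746
8. ⊥bis P6·P7 via (22.005,37.9): [(0, 31.6303) (15.4871, 26.2677) (26.6018, 31.0731) (7.7975, 59) (0, 59)]  |A|=539.9347
9. ⊥bis P6·P8 via (13.525,21.525): [(0, 31.6303) (15.4871, 26.2677) (26.6018, 31.0731) (7.7975, 59) (0, 59)]  |A|=539.9347
10. canonical 5-gon: [(0, 31.6303) (15.4871, 26.2677) (26.6018, 31.0731) (7.7975, 59) (0, 59)]
11. shoelace: 539.9347

Area of P6's cell: 539.9347 (5 vertices)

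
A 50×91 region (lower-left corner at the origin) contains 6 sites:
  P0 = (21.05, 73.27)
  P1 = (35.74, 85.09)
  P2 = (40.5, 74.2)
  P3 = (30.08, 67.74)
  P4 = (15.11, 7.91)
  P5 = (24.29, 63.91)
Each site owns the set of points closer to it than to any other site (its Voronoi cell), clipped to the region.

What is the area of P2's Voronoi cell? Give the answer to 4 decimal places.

Area of P2's cell: 344.7108

1. box [0,50]×[0,91]: [(0, 0) (50, 0) (50, 91) (0, 91)]
2. ⊥bis P2·P0 via (30.775,73.735): [(34.3006, 0) (50, 0) (50, 91) (29.9495, 91)]  |A|=1626.6201
3. ⊥bis P2·P1 via (38.12,79.645): [(30.6486, 76.3792) (34.3006, 0) (50, 0) (50, 84.8377)]  |A|=1420.4188
4. ⊥bis P2·P3 via (35.29,70.97): [(31.6619, 76.8222) (50, 47.2427) (50, 84.8377)]  |A|=344.7108
5. ⊥bis P2·P4 via (27.805,41.055): [(31.6619, 76.8222) (50, 47.2427) (50, 84.8377)]  |A|=344.7108
6. ⊥bis P2·P5 via (32.395,69.055): [(31.6619, 76.8222) (50, 47.2427) (50, 84.8377)]  |A|=344.7108
7. canonical 3-gon: [(31.6619, 76.8222) (50, 47.2427) (50, 84.8377)]
8. shoelace: 344.7108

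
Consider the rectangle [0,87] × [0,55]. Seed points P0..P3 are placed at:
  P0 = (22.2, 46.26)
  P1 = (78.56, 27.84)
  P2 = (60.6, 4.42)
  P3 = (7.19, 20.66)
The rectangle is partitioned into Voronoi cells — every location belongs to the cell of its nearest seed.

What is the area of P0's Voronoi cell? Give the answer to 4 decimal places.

Area of P0's cell: 1297.8190

1. box [0,87]×[0,55]: [(0, 0) (87, 0) (87, 55) (0, 55)]
2. ⊥bis P0·P1 via (50.38,37.05): [(0, 0) (38.271, 0) (56.2466, 55) (0, 55)]  |A|=2599.2338
3. ⊥bis P0·P2 via (41.4,25.34): [(0, 0) (13.79, 0) (48.7608, 32.0956) (56.2466, 55) (0, 55)]  |A|=2206.3667
4. ⊥bis P0·P3 via (14.695,33.46): [(0, 42.0761) (36.3885, 20.7405) (48.7608, 32.0956) (56.2466, 55) (0, 55)]  |A|=1297.819
5. canonical 5-gon: [(0, 42.0761) (36.3885, 20.7405) (48.7608, 32.0956) (56.2466, 55) (0, 55)]
6. shoelace: 1297.819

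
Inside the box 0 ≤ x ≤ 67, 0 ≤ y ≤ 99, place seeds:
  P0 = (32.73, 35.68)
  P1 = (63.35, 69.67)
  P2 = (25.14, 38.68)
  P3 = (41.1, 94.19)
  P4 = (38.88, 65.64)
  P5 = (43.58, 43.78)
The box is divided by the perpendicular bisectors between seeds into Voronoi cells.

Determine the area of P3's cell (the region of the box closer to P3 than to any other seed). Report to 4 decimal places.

Area of P3's cell: 1089.0565

1. box [0,67]×[0,99]: [(0, 0) (67, 0) (67, 99) (0, 99)]
2. ⊥bis P3·P0 via (36.915,64.935): [(0, 70.2158) (67, 60.6313) (67, 99) (0, 99)]  |A|=2249.6239
3. ⊥bis P3·P1 via (52.225,81.93): [(0, 70.2158) (33.9617, 65.3575) (67, 95.3372) (67, 99) (0, 99)]  |A|=1676.312
4. ⊥bis P3·P2 via (33.12,66.435): [(0, 75.9575) (34.6609, 65.992) (67, 95.3372) (67, 99) (0, 99)]  |A|=1564.3324
5. ⊥bis P3·P4 via (39.99,79.915): [(0, 83.0246) (49.214, 79.1978) (67, 95.3372) (67, 99) (0, 99)]  |A|=1089.0565
6. ⊥bis P3·P5 via (42.34,68.985): [(0, 83.0246) (49.214, 79.1978) (67, 95.3372) (67, 99) (0, 99)]  |A|=1089.0565
7. canonical 5-gon: [(0, 83.0246) (49.214, 79.1978) (67, 95.3372) (67, 99) (0, 99)]
8. shoelace: 1089.0565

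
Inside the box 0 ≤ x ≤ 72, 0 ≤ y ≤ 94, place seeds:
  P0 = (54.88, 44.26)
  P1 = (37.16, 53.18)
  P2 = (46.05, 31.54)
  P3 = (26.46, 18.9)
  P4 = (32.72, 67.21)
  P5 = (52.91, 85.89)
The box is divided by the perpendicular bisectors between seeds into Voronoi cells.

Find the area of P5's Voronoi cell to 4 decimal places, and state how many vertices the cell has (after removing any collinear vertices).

1. box [0,72]×[0,94]: [(0, 0) (72, 0) (72, 94) (0, 94)]
2. ⊥bis P5·P0 via (53.895,65.075): [(0, 62.5246) (72, 65.9318) (72, 94) (0, 94)]  |A|=2143.5711
3. ⊥bis P5·P1 via (45.035,69.535): [(0, 91.2195) (54.2616, 65.0923) (72, 65.9318) (72, 94) (0, 94)]  |A|=1365.0543
4. ⊥bis P5·P2 via (49.48,58.715): [(0, 91.2195) (54.2616, 65.0923) (72, 65.9318) (72, 94) (0, 94)]  |A|=1365.0543
5. ⊥bis P5·P3 via (39.685,52.395): [(0, 91.2195) (54.2616, 65.0923) (72, 65.9318) (72, 94) (0, 94)]  |A|=1365.0543
6. ⊥bis P5·P4 via (42.815,76.55): [(52.7362, 65.8269) (54.2616, 65.0923) (72, 65.9318) (72, 94) (26.6701, 94)]  |A|=916.0489
7. canonical 5-gon: [(52.7362, 65.8269) (54.2616, 65.0923) (72, 65.9318) (72, 94) (26.6701, 94)]
8. shoelace: 916.0489

Area of P5's cell: 916.0489 (5 vertices)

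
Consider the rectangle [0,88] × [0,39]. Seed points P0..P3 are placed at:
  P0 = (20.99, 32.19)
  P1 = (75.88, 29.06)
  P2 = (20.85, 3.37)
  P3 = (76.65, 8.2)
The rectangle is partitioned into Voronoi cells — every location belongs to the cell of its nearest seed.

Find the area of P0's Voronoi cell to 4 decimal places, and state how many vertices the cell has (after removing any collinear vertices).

Area of P0's cell: 1025.7651 (4 vertices)

1. box [0,88]×[0,39]: [(0, 0) (88, 0) (88, 39) (0, 39)]
2. ⊥bis P0·P1 via (48.435,30.625): [(0, 0) (46.6887, 0) (48.9126, 39) (0, 39)]  |A|=1864.2241
3. ⊥bis P0·P2 via (20.92,17.78): [(0, 17.8816) (47.6951, 17.6499) (48.9126, 39) (0, 39)]  |A|=1025.7651
4. ⊥bis P0·P3 via (48.82,20.195): [(0, 17.8816) (47.6951, 17.6499) (48.9126, 39) (0, 39)]  |A|=1025.7651
5. canonical 4-gon: [(0, 17.8816) (47.6951, 17.6499) (48.9126, 39) (0, 39)]
6. shoelace: 1025.7651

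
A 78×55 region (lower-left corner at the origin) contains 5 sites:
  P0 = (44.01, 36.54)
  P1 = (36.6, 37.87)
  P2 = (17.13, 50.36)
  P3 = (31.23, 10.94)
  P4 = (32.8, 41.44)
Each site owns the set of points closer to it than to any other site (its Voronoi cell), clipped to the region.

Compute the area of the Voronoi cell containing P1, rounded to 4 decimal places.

1. box [0,78]×[0,55]: [(0, 0) (78, 0) (78, 55) (0, 55)]
2. ⊥bis P1·P0 via (40.305,37.205): [(0, 0) (33.6272, 0) (43.499, 55) (0, 55)]  |A|=2120.9692
3. ⊥bis P1·P2 via (26.865,44.115): [(0, 2.2366) (0, 0) (33.6272, 0) (43.499, 55) (33.8477, 55)]  |A|=1228.0083
4. ⊥bis P1·P3 via (33.915,24.405): [(16.4546, 27.8867) (37.8661, 23.6171) (43.499, 55) (33.8477, 55)]  |A|=478.8422
5. ⊥bis P1·P4 via (34.7,39.655): [(22.5097, 26.6793) (37.8661, 23.6171) (42.1723, 47.6088)]  |A|=190.8067
6. canonical 3-gon: [(22.5097, 26.6793) (37.8661, 23.6171) (42.1723, 47.6088)]
7. shoelace: 190.8067

Area of P1's cell: 190.8067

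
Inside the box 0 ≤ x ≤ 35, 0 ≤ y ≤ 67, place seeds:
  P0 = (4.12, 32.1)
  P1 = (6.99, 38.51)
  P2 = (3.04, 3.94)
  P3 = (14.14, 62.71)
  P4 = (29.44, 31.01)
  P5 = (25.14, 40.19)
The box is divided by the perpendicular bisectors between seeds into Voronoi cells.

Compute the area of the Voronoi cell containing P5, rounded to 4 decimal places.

1. box [0,35]×[0,67]: [(0, 0) (35, 0) (35, 67) (0, 67)]
2. ⊥bis P5·P0 via (14.63,36.145): [(28.5412, 0) (35, 0) (35, 67) (2.7548, 67)]  |A|=1296.585
3. ⊥bis P5·P1 via (16.065,39.35): [(16.91, 30.2209) (28.5412, 0) (35, 0) (35, 67) (13.5057, 67)]  |A|=1098.8815
4. ⊥bis P5·P2 via (14.09,22.065): [(16.91, 30.2209) (21.8759, 17.3183) (35, 9.3171) (35, 67) (13.5057, 67)]  |A|=981.814
5. ⊥bis P5·P3 via (19.64,51.45): [(15.1481, 49.2559) (16.91, 30.2209) (21.8759, 17.3183) (35, 9.3171) (35, 58.9527)]  |A|=711.2377
6. ⊥bis P5·P4 via (27.29,35.6): [(15.1481, 49.2559) (16.8641, 30.7164) (35, 39.2114) (35, 58.9527)]  |A|=371.3541
7. canonical 4-gon: [(15.1481, 49.2559) (16.8641, 30.7164) (35, 39.2114) (35, 58.9527)]
8. shoelace: 371.3541

Area of P5's cell: 371.3541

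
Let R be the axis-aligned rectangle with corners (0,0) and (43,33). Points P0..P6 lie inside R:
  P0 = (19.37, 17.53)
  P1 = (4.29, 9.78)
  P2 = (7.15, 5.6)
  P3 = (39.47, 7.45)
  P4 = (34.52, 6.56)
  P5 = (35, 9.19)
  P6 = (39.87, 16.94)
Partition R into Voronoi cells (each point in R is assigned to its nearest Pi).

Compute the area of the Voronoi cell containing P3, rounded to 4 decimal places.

1. box [0,43]×[0,33]: [(0, 0) (43, 0) (43, 33) (0, 33)]
2. ⊥bis P3·P0 via (29.42,12.49): [(23.1564, 0) (43, 0) (43, 33) (39.7056, 33)]  |A|=381.7775
3. ⊥bis P3·P1 via (21.88,8.615): [(23.1564, 0) (43, 0) (43, 33) (39.7056, 33)]  |A|=381.7775
4. ⊥bis P3·P2 via (23.31,6.525): [(23.6295, 0.9434) (23.6835, 0) (43, 0) (43, 33) (39.7056, 33)]  |A|=381.5288
5. ⊥bis P3·P4 via (36.995,7.005): [(34.27, 22.1611) (38.2545, 0) (43, 0) (43, 33) (39.7056, 33)]  |A|=214.4822
6. ⊥bis P3·P5 via (37.235,8.32): [(36.9091, 7.4828) (38.2545, 0) (43, 0) (43, 23.1301)]  |A|=88.1963
7. ⊥bis P3·P6 via (39.67,12.195): [(38.7583, 12.2334) (36.9091, 7.4828) (38.2545, 0) (43, 0) (43, 12.0546)]  |A|=64.7072
8. canonical 5-gon: [(38.7583, 12.2334) (36.9091, 7.4828) (38.2545, 0) (43, 0) (43, 12.0546)]
9. shoelace: 64.7072

Area of P3's cell: 64.7072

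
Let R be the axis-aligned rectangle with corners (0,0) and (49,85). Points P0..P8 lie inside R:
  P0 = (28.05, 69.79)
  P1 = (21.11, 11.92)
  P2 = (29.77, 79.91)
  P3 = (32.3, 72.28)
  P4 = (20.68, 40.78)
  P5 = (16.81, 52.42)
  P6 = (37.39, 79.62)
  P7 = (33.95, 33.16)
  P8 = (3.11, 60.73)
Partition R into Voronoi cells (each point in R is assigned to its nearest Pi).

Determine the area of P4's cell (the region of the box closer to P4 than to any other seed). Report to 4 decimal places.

1. box [0,49]×[0,85]: [(0, 0) (49, 0) (49, 85) (0, 85)]
2. ⊥bis P4·P0 via (24.365,55.285): [(0, 61.4749) (0, 0) (49, 0) (49, 49.0265)]  |A|=2707.2845
3. ⊥bis P4·P1 via (20.895,26.35): [(0, 61.4749) (0, 26.0387) (49, 26.7688) (49, 49.0265)]  |A|=1413.5025
4. ⊥bis P4·P2 via (25.225,60.345): [(0, 61.4749) (0, 26.0387) (49, 26.7688) (49, 49.0265)]  |A|=1413.5025
5. ⊥bis P4·P3 via (26.49,56.53): [(42.0323, 50.7966) (0, 61.4749) (0, 26.0387) (49, 26.7688) (49, 48.2263)]  |A|=1410.7149
6. ⊥bis P4·P5 via (18.745,46.6): [(42.0323, 50.7966) (35.9868, 52.3325) (0, 40.3678) (0, 26.0387) (49, 26.7688) (49, 48.2263)]  |A|=1030.9248
7. ⊥bis P4·P6 via (29.035,60.2): [(42.0323, 50.7966) (35.9868, 52.3325) (0, 40.3678) (0, 26.0387) (49, 26.7688) (49, 48.2263)]  |A|=1030.9248
8. ⊥bis P4·P7 via (27.315,36.97): [(36.1175, 52.2993) (35.9868, 52.3325) (0, 40.3678) (0, 26.0387) (21.2195, 26.3548)]  |A|=533.053
9. ⊥bis P4·P8 via (11.895,50.755): [(36.1175, 52.2993) (35.9868, 52.3325) (0.1618, 40.4216) (0, 40.2791) (0, 26.0387) (21.2195, 26.3548)]  |A|=533.0459
10. canonical 6-gon: [(36.1175, 52.2993) (35.9868, 52.3325) (0.1618, 40.4216) (0, 40.2791) (0, 26.0387) (21.2195, 26.3548)]
11. shoelace: 533.0459

Area of P4's cell: 533.0459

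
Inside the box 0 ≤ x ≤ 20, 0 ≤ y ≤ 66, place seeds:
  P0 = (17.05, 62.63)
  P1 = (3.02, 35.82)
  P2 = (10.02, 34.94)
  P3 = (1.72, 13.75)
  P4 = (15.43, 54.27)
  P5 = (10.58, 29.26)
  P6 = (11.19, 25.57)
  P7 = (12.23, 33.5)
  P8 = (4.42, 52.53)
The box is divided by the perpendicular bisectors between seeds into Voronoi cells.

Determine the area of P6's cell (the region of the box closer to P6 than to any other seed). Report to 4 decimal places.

1. box [0,20]×[0,66]: [(0, 0) (20, 0) (20, 66) (0, 66)]
2. ⊥bis P6·P0 via (14.12,44.1): [(0, 46.3327) (0, 0) (20, 0) (20, 43.1702)]  |A|=895.0292
3. ⊥bis P6·P1 via (7.105,30.695): [(0, 25.0318) (0, 0) (20, 0) (20, 40.9733)]  |A|=660.0505
4. ⊥bis P6·P2 via (10.605,30.255): [(5.8003, 29.6551) (0, 25.0318) (0, 0) (20, 0) (20, 31.4281)]  |A|=592.2815
5. ⊥bis P6·P3 via (6.455,19.66): [(5.8003, 29.6551) (0, 25.0318) (0, 24.8316) (20, 8.808) (20, 31.4281)]  |A|=255.8854
6. ⊥bis P6·P4 via (13.31,39.92): [(5.8003, 29.6551) (0, 25.0318) (0, 24.8316) (20, 8.808) (20, 31.4281)]  |A|=255.8854
7. ⊥bis P6·P5 via (10.885,27.415): [(0.9241, 25.7683) (0, 25.0318) (0, 24.8316) (20, 8.808) (20, 28.9218)]  |A|=208.7082
8. ⊥bis P6·P7 via (11.71,29.535): [(18.401, 28.6575) (0.9241, 25.7683) (0, 25.0318) (0, 24.8316) (20, 8.808) (20, 28.4478)]  |A|=208.3293
9. ⊥bis P6·P8 via (7.805,39.05): [(18.401, 28.6575) (0.9241, 25.7683) (0, 25.0318) (0, 24.8316) (20, 8.808) (20, 28.4478)]  |A|=208.3293
10. canonical 6-gon: [(18.401, 28.6575) (0.9241, 25.7683) (0, 25.0318) (0, 24.8316) (20, 8.808) (20, 28.4478)]
11. shoelace: 208.3293

Area of P6's cell: 208.3293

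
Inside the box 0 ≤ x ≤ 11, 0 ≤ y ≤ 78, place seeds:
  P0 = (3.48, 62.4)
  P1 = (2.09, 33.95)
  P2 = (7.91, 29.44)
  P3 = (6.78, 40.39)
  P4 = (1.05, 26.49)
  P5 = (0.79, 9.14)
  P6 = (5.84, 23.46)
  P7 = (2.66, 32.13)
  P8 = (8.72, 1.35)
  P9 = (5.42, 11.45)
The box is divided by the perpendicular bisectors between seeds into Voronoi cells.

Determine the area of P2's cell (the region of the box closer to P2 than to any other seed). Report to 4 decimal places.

Area of P2's cell: 49.5519

1. box [0,11]×[0,78]: [(0, 0) (11, 0) (11, 78) (0, 78)]
2. ⊥bis P2·P0 via (5.695,45.92): [(0, 45.1546) (0, 0) (11, 0) (11, 46.633)]  |A|=504.8317
3. ⊥bis P2·P1 via (5,31.695): [(0, 25.2427) (0, 0) (11, 0) (11, 39.4378)]  |A|=355.7426
4. ⊥bis P2·P3 via (7.345,34.915): [(7.5083, 34.9318) (0, 25.2427) (0, 0) (11, 0) (11, 35.2922)]  |A|=348.5049
5. ⊥bis P2·P4 via (4.48,27.965): [(7.5083, 34.9318) (3.634, 29.9323) (11, 12.8032) (11, 35.2922)]  |A|=90.8571
6. ⊥bis P2·P5 via (4.35,19.29): [(7.5083, 34.9318) (3.634, 29.9323) (8.8962, 17.6955) (11, 16.9576) (11, 35.2922)]  |A|=86.4871
7. ⊥bis P2·P6 via (6.875,26.45): [(7.5083, 34.9318) (3.634, 29.9323) (4.8266, 27.1591) (11, 25.0221) (11, 35.2922)]  |A|=53.1409
8. ⊥bis P2·P7 via (5.285,30.785): [(7.5083, 34.9318) (7.2175, 34.5566) (4.188, 28.644) (4.8266, 27.1591) (11, 25.0221) (11, 35.2922)]  |A|=49.5519
9. ⊥bis P2·P8 via (8.315,15.395): [(7.5083, 34.9318) (7.2175, 34.5566) (4.188, 28.644) (4.8266, 27.1591) (11, 25.0221) (11, 35.2922)]  |A|=49.5519
10. ⊥bis P2·P9 via (6.665,20.445): [(7.5083, 34.9318) (7.2175, 34.5566) (4.188, 28.644) (4.8266, 27.1591) (11, 25.0221) (11, 35.2922)]  |A|=49.5519
11. canonical 6-gon: [(7.5083, 34.9318) (7.2175, 34.5566) (4.188, 28.644) (4.8266, 27.1591) (11, 25.0221) (11, 35.2922)]
12. shoelace: 49.5519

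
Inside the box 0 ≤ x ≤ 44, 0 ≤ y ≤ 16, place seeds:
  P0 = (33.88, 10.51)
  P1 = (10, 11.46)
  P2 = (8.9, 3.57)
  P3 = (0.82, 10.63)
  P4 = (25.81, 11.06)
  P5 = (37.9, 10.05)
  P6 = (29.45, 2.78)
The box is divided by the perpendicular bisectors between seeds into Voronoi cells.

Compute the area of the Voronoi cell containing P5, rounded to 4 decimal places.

1. box [0,44]×[0,16]: [(0, 0) (44, 0) (44, 16) (0, 16)]
2. ⊥bis P5·P0 via (35.89,10.28): [(34.7137, 0) (44, 0) (44, 16) (36.5445, 16)]  |A|=133.9343
3. ⊥bis P5·P1 via (23.95,10.755): [(34.7137, 0) (44, 0) (44, 16) (36.5445, 16)]  |A|=133.9343
4. ⊥bis P5·P2 via (23.4,6.81): [(34.7137, 0) (44, 0) (44, 16) (36.5445, 16)]  |A|=133.9343
5. ⊥bis P5·P3 via (19.36,10.34): [(34.7137, 0) (44, 0) (44, 16) (36.5445, 16)]  |A|=133.9343
6. ⊥bis P5·P4 via (31.855,10.555): [(34.7137, 0) (44, 0) (44, 16) (36.5445, 16)]  |A|=133.9343
7. ⊥bis P5·P6 via (33.675,6.415): [(35.2396, 4.5964) (39.1942, 0) (44, 0) (44, 16) (36.5445, 16)]  |A|=123.6372
8. canonical 5-gon: [(35.2396, 4.5964) (39.1942, 0) (44, 0) (44, 16) (36.5445, 16)]
9. shoelace: 123.6372

Area of P5's cell: 123.6372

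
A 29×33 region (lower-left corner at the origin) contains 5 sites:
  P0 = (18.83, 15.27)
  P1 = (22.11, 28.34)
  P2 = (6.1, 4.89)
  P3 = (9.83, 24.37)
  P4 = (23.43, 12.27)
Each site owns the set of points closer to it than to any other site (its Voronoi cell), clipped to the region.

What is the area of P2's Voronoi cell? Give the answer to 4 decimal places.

Area of P2's cell: 214.7632

1. box [0,29]×[0,33]: [(0, 0) (29, 0) (29, 33) (0, 33)]
2. ⊥bis P2·P0 via (12.465,10.08): [(0, 25.367) (0, 0) (20.6842, 0)]  |A|=262.3484
3. ⊥bis P2·P1 via (14.105,16.615): [(0, 25.367) (0, 0) (20.6842, 0)]  |A|=262.3484
4. ⊥bis P2·P3 via (7.965,14.63): [(8.9011, 14.4508) (0, 16.1551) (0, 0) (20.6842, 0)]  |A|=221.3504
5. ⊥bis P2·P4 via (14.765,8.58): [(15.9423, 5.8155) (8.9011, 14.4508) (0, 16.1551) (0, 0) (18.4188, 0)]  |A|=214.7632
6. canonical 5-gon: [(15.9423, 5.8155) (8.9011, 14.4508) (0, 16.1551) (0, 0) (18.4188, 0)]
7. shoelace: 214.7632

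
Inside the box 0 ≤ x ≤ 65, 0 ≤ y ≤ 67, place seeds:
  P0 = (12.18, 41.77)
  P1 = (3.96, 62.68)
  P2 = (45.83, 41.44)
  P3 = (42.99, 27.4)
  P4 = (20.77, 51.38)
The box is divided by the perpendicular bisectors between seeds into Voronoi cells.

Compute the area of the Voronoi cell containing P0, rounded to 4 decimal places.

Area of P0's cell: 1014.3833

1. box [0,65]×[0,67]: [(0, 0) (65, 0) (65, 67) (0, 67)]
2. ⊥bis P0·P1 via (8.07,52.225): [(0, 49.0526) (0, 0) (65, 0) (65, 67) (45.6546, 67)]  |A|=3945.3089
3. ⊥bis P0·P2 via (29.005,41.605): [(29.1906, 60.5278) (0, 49.0526) (0, 0) (28.597, 0)]  |A|=1581.3924
4. ⊥bis P0·P3 via (27.585,34.585): [(28.9652, 37.5442) (29.1906, 60.5278) (0, 49.0526) (0, 0) (11.4543, 0)]  |A|=1259.5887
5. ⊥bis P0·P4 via (16.475,46.575): [(28.2628, 36.0383) (9.5175, 52.794) (0, 49.0526) (0, 0) (11.4543, 0)]  |A|=1014.3833
6. canonical 5-gon: [(28.2628, 36.0383) (9.5175, 52.794) (0, 49.0526) (0, 0) (11.4543, 0)]
7. shoelace: 1014.3833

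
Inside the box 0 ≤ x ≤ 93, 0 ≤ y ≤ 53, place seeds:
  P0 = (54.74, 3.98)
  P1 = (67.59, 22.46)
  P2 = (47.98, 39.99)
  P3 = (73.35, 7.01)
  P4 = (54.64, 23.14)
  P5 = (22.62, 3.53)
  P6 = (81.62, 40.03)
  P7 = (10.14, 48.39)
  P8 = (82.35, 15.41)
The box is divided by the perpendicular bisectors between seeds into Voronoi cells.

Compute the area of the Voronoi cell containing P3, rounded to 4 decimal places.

Area of P3's cell: 252.0171

1. box [0,93]×[0,53]: [(0, 0) (93, 0) (93, 53) (0, 53)]
2. ⊥bis P3·P0 via (64.045,5.495): [(64.9397, 0) (93, 0) (93, 53) (56.3104, 53)]  |A|=1715.872
3. ⊥bis P3·P1 via (70.47,14.735): [(62.9944, 11.948) (64.9397, 0) (93, 0) (93, 23.1345)]  |A|=514.7152
4. ⊥bis P3·P2 via (60.665,23.5): [(62.9944, 11.948) (64.9397, 0) (93, 0) (93, 23.1345)]  |A|=514.7152
5. ⊥bis P3·P4 via (63.995,15.075): [(62.9944, 11.948) (64.9397, 0) (93, 0) (93, 23.1345)]  |A|=514.7152
6. ⊥bis P3·P5 via (47.985,5.27): [(62.9944, 11.948) (64.9397, 0) (93, 0) (93, 23.1345)]  |A|=514.7152
7. ⊥bis P3·P6 via (77.485,23.52): [(87.3839, 21.0408) (62.9944, 11.948) (64.9397, 0) (93, 0) (93, 19.6342)]  |A|=504.8861
8. ⊥bis P3·P7 via (41.745,27.7): [(87.3839, 21.0408) (62.9944, 11.948) (64.9397, 0) (93, 0) (93, 19.6342)]  |A|=504.8861
9. ⊥bis P3·P8 via (77.85,11.21): [(73.5042, 15.8662) (62.9944, 11.948) (64.9397, 0) (88.3127, 0)]  |A|=252.0171
10. canonical 4-gon: [(73.5042, 15.8662) (62.9944, 11.948) (64.9397, 0) (88.3127, 0)]
11. shoelace: 252.0171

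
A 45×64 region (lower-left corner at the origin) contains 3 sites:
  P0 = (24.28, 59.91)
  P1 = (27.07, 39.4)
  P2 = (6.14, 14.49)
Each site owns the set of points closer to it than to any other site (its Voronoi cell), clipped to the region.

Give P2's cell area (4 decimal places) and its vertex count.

1. box [0,45]×[0,64]: [(0, 0) (45, 0) (45, 64) (0, 64)]
2. ⊥bis P2·P0 via (15.21,37.2): [(0, 43.2746) (0, 0) (45, 0) (45, 25.3024)]  |A|=1542.9822
3. ⊥bis P2·P1 via (16.605,26.945): [(0, 40.8969) (0, 0) (45, 0) (45, 3.0868)]  |A|=989.6344
4. canonical 4-gon: [(0, 40.8969) (0, 0) (45, 0) (45, 3.0868)]
5. shoelace: 989.6344

Area of P2's cell: 989.6344 (4 vertices)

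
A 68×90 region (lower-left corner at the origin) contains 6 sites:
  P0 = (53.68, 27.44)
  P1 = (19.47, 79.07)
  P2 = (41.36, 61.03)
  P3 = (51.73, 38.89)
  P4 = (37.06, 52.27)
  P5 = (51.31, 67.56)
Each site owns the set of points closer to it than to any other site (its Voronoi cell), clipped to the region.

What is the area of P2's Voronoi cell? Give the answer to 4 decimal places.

Area of P2's cell: 316.5815

1. box [0,68]×[0,90]: [(0, 0) (68, 0) (68, 90) (0, 90)]
2. ⊥bis P2·P0 via (47.52,44.235): [(0, 26.8058) (68, 51.7466) (68, 90) (0, 90)]  |A|=3449.219
3. ⊥bis P2·P1 via (30.415,70.05): [(0, 33.144) (0, 26.8058) (68, 51.7466) (68, 90) (46.8562, 90)]  |A|=2117.1907
4. ⊥bis P2·P3 via (46.545,49.96): [(0, 33.144) (0, 28.1591) (68, 60.0092) (68, 90) (46.8562, 90)]  |A|=1790.2504
5. ⊥bis P2·P4 via (39.21,56.65): [(25.0856, 63.5832) (49.7657, 51.4685) (68, 60.0092) (68, 90) (46.8562, 90)]  |A|=1138.6383
6. ⊥bis P2·P5 via (46.335,64.295): [(37.1749, 78.2526) (25.0856, 63.5832) (49.7657, 51.4685) (53.5802, 53.2552)]  |A|=316.5815
7. canonical 4-gon: [(37.1749, 78.2526) (25.0856, 63.5832) (49.7657, 51.4685) (53.5802, 53.2552)]
8. shoelace: 316.5815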